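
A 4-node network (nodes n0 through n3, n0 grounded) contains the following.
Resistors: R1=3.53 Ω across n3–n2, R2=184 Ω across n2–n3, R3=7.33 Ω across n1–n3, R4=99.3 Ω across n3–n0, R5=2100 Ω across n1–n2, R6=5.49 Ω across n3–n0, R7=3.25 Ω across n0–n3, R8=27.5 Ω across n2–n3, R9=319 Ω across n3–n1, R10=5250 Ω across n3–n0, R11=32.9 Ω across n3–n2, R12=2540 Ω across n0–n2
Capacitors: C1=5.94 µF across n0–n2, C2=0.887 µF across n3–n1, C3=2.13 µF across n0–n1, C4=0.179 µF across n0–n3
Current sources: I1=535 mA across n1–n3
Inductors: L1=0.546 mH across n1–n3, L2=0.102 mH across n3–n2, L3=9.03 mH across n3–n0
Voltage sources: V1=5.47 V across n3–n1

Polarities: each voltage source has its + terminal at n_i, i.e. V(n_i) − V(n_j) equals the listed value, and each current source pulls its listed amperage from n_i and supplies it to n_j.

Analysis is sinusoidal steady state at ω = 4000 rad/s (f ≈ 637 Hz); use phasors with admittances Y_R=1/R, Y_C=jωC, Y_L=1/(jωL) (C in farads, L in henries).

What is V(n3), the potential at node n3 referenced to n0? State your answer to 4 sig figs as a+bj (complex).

Element admittances at ω=4000 rad/s:
  Y(R1) = 0.2833+0.000j S between n3,n2
  Y(C1) = 0.000+0.02376j S between n0,n2
  I1: injects 0.535 A into n3 (from n1)
  Y(R2) = 0.005435+0.000j S between n2,n3
  Y(R3) = 0.1364+0.000j S between n1,n3
  Y(R4) = 0.01007+0.000j S between n3,n0
  Y(R5) = 0.0004762+0.000j S between n1,n2
  Y(L1) = 0.000-0.4579j S between n1,n3
  Y(L2) = 0.000-2.451j S between n3,n2
  Y(C2) = 0.000+0.003548j S between n3,n1
  Y(R6) = 0.1821+0.000j S between n3,n0
  Y(R7) = 0.3077+0.000j S between n0,n3
  Y(R8) = 0.03636+0.000j S between n2,n3
  Y(L3) = 0.000-0.02769j S between n3,n0
  Y(R9) = 0.003135+0.000j S between n3,n1
  Y(C3) = 0.000+0.008520j S between n0,n1
  Y(R10) = 0.0001905+0.000j S between n3,n0
  Y(R11) = 0.03040+0.000j S between n3,n2
  Y(C4) = 0.000+0.0007160j S between n0,n3
  Y(R12) = 0.0003937+0.000j S between n0,n2
  V1: constraint V(n3)−V(n1) = 5.47
Assemble and solve the 4×4 MNA system:
  V(n1)=-5.469+0.09311j  V(n2)=0.0009811+0.09294j  V(n3)=0.0009802+0.09311j
  i(V1)=-0.2318+2.439j

0.0009802+0.09311j V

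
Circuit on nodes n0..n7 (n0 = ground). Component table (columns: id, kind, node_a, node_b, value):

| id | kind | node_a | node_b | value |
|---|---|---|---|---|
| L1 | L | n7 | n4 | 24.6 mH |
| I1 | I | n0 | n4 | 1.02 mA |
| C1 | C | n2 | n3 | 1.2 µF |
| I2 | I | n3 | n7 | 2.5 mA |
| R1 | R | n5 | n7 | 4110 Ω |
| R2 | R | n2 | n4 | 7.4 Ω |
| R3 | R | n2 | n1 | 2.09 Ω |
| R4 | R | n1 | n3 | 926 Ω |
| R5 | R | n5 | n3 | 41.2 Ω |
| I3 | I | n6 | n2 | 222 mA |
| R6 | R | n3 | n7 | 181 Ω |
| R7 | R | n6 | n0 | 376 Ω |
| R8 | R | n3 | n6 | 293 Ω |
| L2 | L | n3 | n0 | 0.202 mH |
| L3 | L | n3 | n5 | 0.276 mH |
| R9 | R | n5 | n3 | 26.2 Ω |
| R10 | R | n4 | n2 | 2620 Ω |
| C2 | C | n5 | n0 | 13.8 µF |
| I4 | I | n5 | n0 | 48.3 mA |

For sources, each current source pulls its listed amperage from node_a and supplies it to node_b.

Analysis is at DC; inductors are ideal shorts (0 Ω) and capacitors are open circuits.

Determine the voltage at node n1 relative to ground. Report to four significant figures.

34.02 V

MNA unknowns: 7 node voltages V₁..V_7 plus 3 source currents (L1, L2, L3)
L1: row V7−V4=0, i_L1 at 7,4
I1: z[0]−=0.00102, z[4]+=0.00102
C1: Y=0.000 on G[2,3]
I2: z[3]−=0.0025, z[7]+=0.0025
R1: Y=0.0002433 on G[5,7]
R2: Y=0.1351 on G[2,4]
R3: Y=0.4785 on G[2,1]
R4: Y=0.001080 on G[1,3]
R5: Y=0.02427 on G[5,3]
I3: z[6]−=0.222, z[2]+=0.222
R6: Y=0.005525 on G[3,7]
R7: Y=0.002660 on G[6,0]
R8: Y=0.003413 on G[3,6]
L2: row V3−V0=0, i_L2 at 3,0
L3: row V3−V5=0, i_L3 at 3,5
R9: Y=0.03817 on G[5,3]
R10: Y=0.0003817 on G[4,2]
C2: Y=0.000 on G[5,0]
I4: z[5]−=0.0483, z[0]+=0.0483
solve → V1=34.02, V2=34.10, V3=0.000, V4=32.73, V5=0.000, V6=-36.56, V7=32.73
aux → i_L1=-0.1863, i_L2=0.04995, i_L3=0.04034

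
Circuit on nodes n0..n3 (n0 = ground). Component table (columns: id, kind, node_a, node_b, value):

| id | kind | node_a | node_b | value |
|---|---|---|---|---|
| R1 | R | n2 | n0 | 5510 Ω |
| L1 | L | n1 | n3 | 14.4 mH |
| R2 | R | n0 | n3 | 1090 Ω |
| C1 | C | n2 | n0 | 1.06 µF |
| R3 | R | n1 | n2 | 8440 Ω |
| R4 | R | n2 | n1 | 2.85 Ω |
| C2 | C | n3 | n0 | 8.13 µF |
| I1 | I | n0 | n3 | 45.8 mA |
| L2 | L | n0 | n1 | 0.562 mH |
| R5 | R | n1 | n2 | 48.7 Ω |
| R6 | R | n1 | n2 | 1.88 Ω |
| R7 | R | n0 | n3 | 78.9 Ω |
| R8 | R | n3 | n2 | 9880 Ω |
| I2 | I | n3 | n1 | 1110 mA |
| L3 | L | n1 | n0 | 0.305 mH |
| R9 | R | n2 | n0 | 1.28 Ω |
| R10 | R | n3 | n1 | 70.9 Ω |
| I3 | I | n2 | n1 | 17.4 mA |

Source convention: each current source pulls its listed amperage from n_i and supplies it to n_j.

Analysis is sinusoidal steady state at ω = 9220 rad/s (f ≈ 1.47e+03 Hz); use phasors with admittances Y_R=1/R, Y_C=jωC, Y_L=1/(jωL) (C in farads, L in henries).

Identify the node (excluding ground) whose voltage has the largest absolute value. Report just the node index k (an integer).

MNA unknowns: 3 node voltages V₁..V_3
R1: Y=0.0001815+0.000j on G[2,0]
L1: Y=0.000-0.007532j on G[1,3]
R2: Y=0.0009174+0.000j on G[0,3]
C1: Y=0.000+0.009773j on G[2,0]
R3: Y=0.0001185+0.000j on G[1,2]
R4: Y=0.3509+0.000j on G[2,1]
C2: Y=0.000+0.07496j on G[3,0]
I1: z[0]−=0.0458, z[3]+=0.0458
L2: Y=0.000-0.1930j on G[0,1]
R5: Y=0.02053+0.000j on G[1,2]
R6: Y=0.5319+0.000j on G[1,2]
R7: Y=0.01267+0.000j on G[0,3]
R8: Y=0.0001012+0.000j on G[3,2]
I2: z[3]−=1.11, z[1]+=1.11
L3: Y=0.000-0.3556j on G[1,0]
R9: Y=0.7812+0.000j on G[2,0]
R10: Y=0.01410+0.000j on G[3,1]
I3: z[2]−=0.0174, z[1]+=0.0174
solve → V1=0.7481+1.482j, V2=0.3950+0.7929j, V3=-5.253+13.29j

3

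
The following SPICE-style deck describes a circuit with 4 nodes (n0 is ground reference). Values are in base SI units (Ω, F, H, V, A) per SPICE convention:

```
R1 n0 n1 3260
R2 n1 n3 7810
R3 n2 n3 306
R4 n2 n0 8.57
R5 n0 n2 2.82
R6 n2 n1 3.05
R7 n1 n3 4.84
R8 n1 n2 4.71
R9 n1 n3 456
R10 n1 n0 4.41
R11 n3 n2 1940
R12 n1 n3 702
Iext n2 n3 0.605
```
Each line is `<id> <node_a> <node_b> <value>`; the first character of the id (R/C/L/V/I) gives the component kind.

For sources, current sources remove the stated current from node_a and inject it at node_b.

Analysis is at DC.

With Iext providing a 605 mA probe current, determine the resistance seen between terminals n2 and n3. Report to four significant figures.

Apply KCL at each of the 3 non-ground nodes and solve the resulting linear system.
Node n1: branches {R1, R2, R6, R7, R8, R9, R10, R12} → V_1 = 0.5753
Node n2: branches {R3, R4, R5, R6, R8, R11, Iext} → V_2 = -0.2772
Node n3: branches {R2, R3, R7, R9, R11, R12, Iext} → V_3 = 3.386

R_eq = 6.054 Ω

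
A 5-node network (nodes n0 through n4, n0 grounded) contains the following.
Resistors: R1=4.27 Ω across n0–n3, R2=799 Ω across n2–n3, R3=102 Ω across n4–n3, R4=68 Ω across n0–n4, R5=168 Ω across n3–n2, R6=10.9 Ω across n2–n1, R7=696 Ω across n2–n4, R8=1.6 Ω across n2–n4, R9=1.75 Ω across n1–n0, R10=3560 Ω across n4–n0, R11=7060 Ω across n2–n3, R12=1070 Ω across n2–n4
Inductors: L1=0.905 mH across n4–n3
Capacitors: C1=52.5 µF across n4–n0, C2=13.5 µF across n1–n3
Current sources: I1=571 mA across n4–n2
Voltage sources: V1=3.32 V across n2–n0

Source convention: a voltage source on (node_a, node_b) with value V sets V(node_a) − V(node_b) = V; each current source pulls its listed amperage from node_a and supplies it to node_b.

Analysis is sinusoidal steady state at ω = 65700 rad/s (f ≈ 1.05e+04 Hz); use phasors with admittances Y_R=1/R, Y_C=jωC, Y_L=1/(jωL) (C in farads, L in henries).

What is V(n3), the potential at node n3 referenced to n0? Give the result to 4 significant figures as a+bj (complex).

Apply KCL at each of the 4 non-ground nodes and solve the resulting linear system.
Node n1: branches {R6, R9, C2} → V_1 = 0.3560-0.02100j
Node n2: branches {R2, R5, R6, R7, I1, R8, R11, R12, V1} → V_2 = 3.320+0.000j
Node n3: branches {R1, L1, R2, R3, R5, C2, R11} → V_3 = 0.3403+0.05622j
Node n4: branches {L1, R3, R4, C1, R7, I1, R8, R10, R12} → V_4 = 0.07955-0.4266j
Source currents: i(V1)=-1.756-0.2692j

0.3403+0.05622j V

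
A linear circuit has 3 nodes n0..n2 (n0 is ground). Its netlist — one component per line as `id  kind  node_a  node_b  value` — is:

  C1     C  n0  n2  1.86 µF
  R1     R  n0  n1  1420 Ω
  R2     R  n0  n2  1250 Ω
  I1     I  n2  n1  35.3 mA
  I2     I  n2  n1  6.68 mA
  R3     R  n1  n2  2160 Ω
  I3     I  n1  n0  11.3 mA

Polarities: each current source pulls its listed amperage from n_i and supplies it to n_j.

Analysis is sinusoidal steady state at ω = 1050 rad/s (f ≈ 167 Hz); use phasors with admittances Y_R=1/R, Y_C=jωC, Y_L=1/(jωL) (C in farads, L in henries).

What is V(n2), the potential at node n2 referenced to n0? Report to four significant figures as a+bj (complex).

MNA unknowns: 2 node voltages V₁..V_2
C1: Y=0.000+0.001953j on G[0,2]
R1: Y=0.0007042+0.000j on G[0,1]
R2: Y=0.0008000+0.000j on G[0,2]
I1: z[2]−=0.0353, z[1]+=0.0353
I2: z[2]−=0.00668, z[1]+=0.00668
R3: Y=0.0004630+0.000j on G[1,2]
I3: z[1]−=0.0113, z[0]+=0.0113
solve → V1=23.72+4.638j, V2=-6.462+11.69j

-6.462+11.69j V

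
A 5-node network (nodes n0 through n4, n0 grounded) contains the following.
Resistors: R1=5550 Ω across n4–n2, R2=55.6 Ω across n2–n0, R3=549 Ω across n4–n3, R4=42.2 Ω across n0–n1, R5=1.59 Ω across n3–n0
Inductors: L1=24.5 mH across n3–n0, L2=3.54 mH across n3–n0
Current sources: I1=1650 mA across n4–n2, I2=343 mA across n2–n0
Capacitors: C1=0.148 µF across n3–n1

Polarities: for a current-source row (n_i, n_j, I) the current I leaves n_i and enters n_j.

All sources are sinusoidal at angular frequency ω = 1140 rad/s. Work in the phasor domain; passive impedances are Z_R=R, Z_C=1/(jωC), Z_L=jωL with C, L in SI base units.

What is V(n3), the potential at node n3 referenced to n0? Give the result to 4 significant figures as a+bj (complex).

-1.970-0.8876j V

MNA unknowns: 4 node voltages V₁..V_4
R1: Y=0.0001802+0.000j on G[4,2]
L1: Y=0.000-0.03580j on G[3,0]
R2: Y=0.01799+0.000j on G[2,0]
L2: Y=0.000-0.2478j on G[3,0]
I1: z[4]−=1.65, z[2]+=1.65
R3: Y=0.001821+0.000j on G[4,3]
R4: Y=0.02370+0.000j on G[0,1]
C1: Y=0.000+0.0001687j on G[3,1]
R5: Y=0.6289+0.000j on G[3,0]
I2: z[2]−=0.343, z[0]+=0.343
solve → V1=0.006220-0.01407j, V2=63.81-0.008019j, V3=-1.970-0.8876j, V4=-820.4-0.8085j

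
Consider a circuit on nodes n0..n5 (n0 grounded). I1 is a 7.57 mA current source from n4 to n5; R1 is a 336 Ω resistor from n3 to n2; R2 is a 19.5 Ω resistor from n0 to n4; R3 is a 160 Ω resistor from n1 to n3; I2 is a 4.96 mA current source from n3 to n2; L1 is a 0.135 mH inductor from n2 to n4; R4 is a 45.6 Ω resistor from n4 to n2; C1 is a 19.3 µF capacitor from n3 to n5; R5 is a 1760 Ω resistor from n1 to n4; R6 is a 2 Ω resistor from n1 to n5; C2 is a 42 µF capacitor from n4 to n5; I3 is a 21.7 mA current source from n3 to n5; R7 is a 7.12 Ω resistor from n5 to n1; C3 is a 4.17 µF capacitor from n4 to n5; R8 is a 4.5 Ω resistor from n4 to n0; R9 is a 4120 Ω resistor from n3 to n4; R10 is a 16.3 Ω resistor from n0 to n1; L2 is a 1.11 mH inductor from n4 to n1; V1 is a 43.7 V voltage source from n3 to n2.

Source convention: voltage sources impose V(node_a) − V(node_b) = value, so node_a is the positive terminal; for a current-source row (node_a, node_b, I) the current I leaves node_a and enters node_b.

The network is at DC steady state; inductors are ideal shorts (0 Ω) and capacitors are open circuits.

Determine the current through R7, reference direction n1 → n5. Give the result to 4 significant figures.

-0.006419 A

MNA unknowns: 5 node voltages V₁..V_5 plus 3 source currents (L1, L2, V1)
I1: z[4]−=0.00757, z[5]+=0.00757
R1: Y=0.002976 on G[3,2]
R2: Y=0.05128 on G[0,4]
R3: Y=0.006250 on G[1,3]
I2: z[3]−=0.00496, z[2]+=0.00496
L1: row V2−V4=0, i_L1 at 2,4
R4: Y=0.02193 on G[4,2]
C1: Y=0.000 on G[3,5]
R5: Y=0.0005682 on G[1,4]
R6: Y=0.5000 on G[1,5]
C2: Y=0.000 on G[4,5]
I3: z[3]−=0.0217, z[5]+=0.0217
R7: Y=0.1404 on G[5,1]
C3: Y=0.000 on G[4,5]
R8: Y=0.2222 on G[4,0]
R9: Y=0.0002427 on G[3,4]
R10: Y=0.06135 on G[0,1]
L2: row V4−V1=0, i_L2 at 4,1
V1: row V3−V2=43.7, i_V1 at 3,2
solve → V1=0.000, V2=0.000, V3=43.70, V4=0.000, V5=0.04570
aux → i_L1=-0.3054, i_L2=-0.3024, i_V1=-0.4405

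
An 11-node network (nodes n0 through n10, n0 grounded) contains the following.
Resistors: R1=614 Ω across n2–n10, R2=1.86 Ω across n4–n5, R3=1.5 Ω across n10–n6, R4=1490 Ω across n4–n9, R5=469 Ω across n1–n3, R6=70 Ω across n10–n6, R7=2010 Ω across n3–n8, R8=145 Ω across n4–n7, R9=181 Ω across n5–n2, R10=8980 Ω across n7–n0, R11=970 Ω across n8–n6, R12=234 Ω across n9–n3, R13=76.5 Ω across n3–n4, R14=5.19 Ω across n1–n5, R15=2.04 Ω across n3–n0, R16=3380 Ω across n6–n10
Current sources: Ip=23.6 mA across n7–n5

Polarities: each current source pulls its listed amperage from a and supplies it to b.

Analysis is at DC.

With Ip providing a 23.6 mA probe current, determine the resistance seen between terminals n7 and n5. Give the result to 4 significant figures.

Apply KCL at each of the 10 non-ground nodes and solve the resulting linear system.
Node n1: branches {R5, R14} → V_1 = 0.06055
Node n2: branches {R1, R9} → V_2 = 0.05831
Node n3: branches {R5, R7, R12, R13, R15} → V_3 = 0.0007611
Node n4: branches {R2, R4, R8, R13} → V_4 = 0.01758
Node n5: branches {R2, R9, R14, Ip} → V_5 = 0.06121
Node n6: branches {R3, R6, R11, R16} → V_6 = 0.04846
Node n7: branches {R8, R10, Ip} → V_7 = -3.350
Node n8: branches {R7, R11} → V_8 = 0.03293
Node n9: branches {R4, R12} → V_9 = 0.003044
Node n10: branches {R1, R3, R6, R16} → V_10 = 0.04848

R_eq = 144.6 Ω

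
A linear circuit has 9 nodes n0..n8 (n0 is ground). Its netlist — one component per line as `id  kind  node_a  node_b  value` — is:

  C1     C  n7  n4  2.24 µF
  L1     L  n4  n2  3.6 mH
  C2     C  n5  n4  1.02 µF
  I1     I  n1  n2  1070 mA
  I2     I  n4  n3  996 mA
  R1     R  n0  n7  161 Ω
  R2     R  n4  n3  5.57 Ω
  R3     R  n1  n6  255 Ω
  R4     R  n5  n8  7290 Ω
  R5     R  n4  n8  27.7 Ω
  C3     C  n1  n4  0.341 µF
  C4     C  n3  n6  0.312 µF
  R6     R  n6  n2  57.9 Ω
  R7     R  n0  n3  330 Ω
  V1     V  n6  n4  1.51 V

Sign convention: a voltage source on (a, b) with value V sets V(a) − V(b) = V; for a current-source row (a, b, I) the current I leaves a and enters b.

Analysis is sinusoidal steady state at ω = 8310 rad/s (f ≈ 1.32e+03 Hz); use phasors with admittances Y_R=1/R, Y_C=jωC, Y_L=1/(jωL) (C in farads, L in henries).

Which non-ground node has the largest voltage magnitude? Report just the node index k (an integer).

Apply KCL at each of the 8 non-ground nodes and solve the resulting linear system.
Node n1: branches {I1, R3, C3} → V_1 = -180.1+129.2j
Node n2: branches {L1, I1, R6} → V_2 = 11.53+26.30j
Node n3: branches {I2, R2, C4, R7} → V_3 = 3.648+0.3565j
Node n4: branches {C1, L1, C2, I2, R2, R5, C3, V1} → V_4 = -1.838+0.4199j
Node n5: branches {C2, R4} → V_5 = -1.838+0.4199j
Node n6: branches {R3, C4, R6, V1} → V_6 = -0.3276+0.4199j
Node n7: branches {C1, R1} → V_7 = -1.780-0.1739j
Node n8: branches {R4, R5} → V_8 = -1.838+0.4199j
Source currents: i(V1)=-0.4999+0.9624j

1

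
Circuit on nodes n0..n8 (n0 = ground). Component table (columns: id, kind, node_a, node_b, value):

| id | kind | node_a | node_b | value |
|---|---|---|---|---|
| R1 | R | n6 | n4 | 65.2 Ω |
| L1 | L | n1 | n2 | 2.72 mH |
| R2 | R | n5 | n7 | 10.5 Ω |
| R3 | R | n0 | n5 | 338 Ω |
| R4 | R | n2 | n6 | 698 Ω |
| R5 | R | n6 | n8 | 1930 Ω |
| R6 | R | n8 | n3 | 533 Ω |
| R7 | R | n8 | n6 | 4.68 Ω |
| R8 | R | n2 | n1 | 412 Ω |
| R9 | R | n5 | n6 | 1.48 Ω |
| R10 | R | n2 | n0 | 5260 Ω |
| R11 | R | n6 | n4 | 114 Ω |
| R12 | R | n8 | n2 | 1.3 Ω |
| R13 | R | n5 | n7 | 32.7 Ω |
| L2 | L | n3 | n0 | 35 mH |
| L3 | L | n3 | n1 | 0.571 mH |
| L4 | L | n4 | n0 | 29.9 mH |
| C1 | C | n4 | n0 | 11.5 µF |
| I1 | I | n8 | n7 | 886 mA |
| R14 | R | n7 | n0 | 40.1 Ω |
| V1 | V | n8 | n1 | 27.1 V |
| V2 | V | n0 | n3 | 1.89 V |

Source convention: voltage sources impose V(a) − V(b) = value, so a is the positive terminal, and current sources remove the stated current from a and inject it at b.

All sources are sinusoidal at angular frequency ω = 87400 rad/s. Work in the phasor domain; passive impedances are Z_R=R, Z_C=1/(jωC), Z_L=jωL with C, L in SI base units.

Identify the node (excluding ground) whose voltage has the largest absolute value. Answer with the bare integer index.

Element admittances at ω=87400 rad/s:
  Y(R1) = 0.01534+0.000j S between n6,n4
  Y(L1) = 0.000-0.004206j S between n1,n2
  Y(R2) = 0.09524+0.000j S between n5,n7
  Y(R3) = 0.002959+0.000j S between n0,n5
  Y(R4) = 0.001433+0.000j S between n2,n6
  Y(R5) = 0.0005181+0.000j S between n6,n8
  Y(R6) = 0.001876+0.000j S between n8,n3
  Y(R7) = 0.2137+0.000j S between n8,n6
  Y(R8) = 0.002427+0.000j S between n2,n1
  Y(R9) = 0.6757+0.000j S between n5,n6
  Y(R10) = 0.0001901+0.000j S between n2,n0
  Y(R11) = 0.008772+0.000j S between n6,n4
  Y(R12) = 0.7692+0.000j S between n8,n2
  Y(R13) = 0.03058+0.000j S between n5,n7
  Y(L2) = 0.000-0.0003269j S between n3,n0
  Y(L3) = 0.000-0.02004j S between n3,n1
  Y(L4) = 0.000-0.0003827j S between n4,n0
  Y(C1) = 0.000+1.005j S between n4,n0
  I1: injects 0.886 A into n7 (from n8)
  Y(R14) = 0.02494+0.000j S between n7,n0
  V1: constraint V(n8)−V(n1) = 27.1
  V2: constraint V(n0)−V(n3) = 1.89
Assemble and solve the 10×10 MNA system:
  V(n1)=-28.27-13.01j  V(n2)=-1.248-12.86j  V(n3)=-1.890+0.000j  V(n4)=-0.2552-0.04779j  V(n5)=2.735-10.32j  V(n6)=1.737-10.68j  V(n7)=8.159-8.613j  V(n8)=-1.168-13.01j
  i(V1)=-0.3269+0.6418j  i(V2)=0.2593-0.5035j

1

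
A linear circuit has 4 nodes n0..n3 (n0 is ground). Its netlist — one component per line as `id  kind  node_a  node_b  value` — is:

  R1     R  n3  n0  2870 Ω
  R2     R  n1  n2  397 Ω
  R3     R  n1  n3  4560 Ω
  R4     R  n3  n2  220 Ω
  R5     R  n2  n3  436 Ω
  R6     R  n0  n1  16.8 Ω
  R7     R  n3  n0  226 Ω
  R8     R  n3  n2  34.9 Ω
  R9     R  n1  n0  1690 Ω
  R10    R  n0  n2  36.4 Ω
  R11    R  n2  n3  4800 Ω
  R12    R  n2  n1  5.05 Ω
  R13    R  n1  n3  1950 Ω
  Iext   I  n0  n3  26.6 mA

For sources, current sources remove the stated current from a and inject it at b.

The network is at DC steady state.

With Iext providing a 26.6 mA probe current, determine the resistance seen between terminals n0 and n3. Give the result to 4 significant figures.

Apply KCL at each of the 3 non-ground nodes and solve the resulting linear system.
Node n1: branches {R2, R3, R6, R9, R12, R13} → V_1 = 0.2330
Node n2: branches {R2, R4, R5, R8, R10, R11, R12} → V_2 = 0.3003
Node n3: branches {R1, R3, R4, R5, R7, R8, R11, R13, Iext} → V_3 = 0.9099

R_eq = 34.21 Ω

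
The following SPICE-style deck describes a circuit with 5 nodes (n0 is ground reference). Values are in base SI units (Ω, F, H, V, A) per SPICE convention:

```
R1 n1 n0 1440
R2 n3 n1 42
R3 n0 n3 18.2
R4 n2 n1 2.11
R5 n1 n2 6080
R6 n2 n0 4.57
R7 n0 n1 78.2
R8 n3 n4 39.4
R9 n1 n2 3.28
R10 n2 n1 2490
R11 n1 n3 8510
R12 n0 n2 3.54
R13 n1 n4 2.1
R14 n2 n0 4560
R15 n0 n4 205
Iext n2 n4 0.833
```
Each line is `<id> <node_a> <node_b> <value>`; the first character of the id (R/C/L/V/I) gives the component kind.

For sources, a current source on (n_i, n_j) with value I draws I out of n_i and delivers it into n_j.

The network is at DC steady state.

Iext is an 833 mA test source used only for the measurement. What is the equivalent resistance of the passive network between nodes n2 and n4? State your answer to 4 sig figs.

R_eq = 3.141 Ω

MNA unknowns: 4 node voltages V₁..V_4
R1: Y=0.0006944 on G[1,0]
R2: Y=0.02381 on G[3,1]
R3: Y=0.05495 on G[0,3]
R4: Y=0.4739 on G[2,1]
R5: Y=0.0001645 on G[1,2]
R6: Y=0.2188 on G[2,0]
R7: Y=0.01279 on G[0,1]
R8: Y=0.02538 on G[3,4]
R9: Y=0.3049 on G[1,2]
R10: Y=0.0004016 on G[2,1]
R11: Y=0.0001175 on G[1,3]
R12: Y=0.2825 on G[0,2]
R13: Y=0.4762 on G[1,4]
R14: Y=0.0002193 on G[2,0]
R15: Y=0.004878 on G[0,4]
Iext: z[2]−=0.833, z[4]+=0.833
solve → V1=0.8478, V2=-0.1345, V3=0.7988, V4=2.482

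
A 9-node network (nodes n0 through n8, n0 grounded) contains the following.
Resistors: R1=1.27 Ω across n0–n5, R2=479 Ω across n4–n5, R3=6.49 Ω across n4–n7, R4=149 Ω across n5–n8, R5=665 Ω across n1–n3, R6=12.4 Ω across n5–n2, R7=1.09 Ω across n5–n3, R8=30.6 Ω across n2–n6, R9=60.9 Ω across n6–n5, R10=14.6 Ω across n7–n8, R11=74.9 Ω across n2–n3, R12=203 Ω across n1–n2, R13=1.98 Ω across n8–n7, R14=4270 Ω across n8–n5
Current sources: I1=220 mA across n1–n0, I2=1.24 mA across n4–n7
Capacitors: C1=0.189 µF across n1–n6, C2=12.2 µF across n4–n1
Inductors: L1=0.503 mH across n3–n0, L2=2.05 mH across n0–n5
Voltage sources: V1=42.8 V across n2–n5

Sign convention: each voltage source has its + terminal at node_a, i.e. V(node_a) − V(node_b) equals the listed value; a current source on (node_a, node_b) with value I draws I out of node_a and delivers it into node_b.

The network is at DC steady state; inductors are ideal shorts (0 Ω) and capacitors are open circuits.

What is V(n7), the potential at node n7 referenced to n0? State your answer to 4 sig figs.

0.001858 V

MNA unknowns: 8 node voltages V₁..V_8 plus 3 source currents (L1, L2, V1)
R1: Y=0.7874 on G[0,5]
R2: Y=0.002088 on G[4,5]
R3: Y=0.1541 on G[4,7]
R4: Y=0.006711 on G[5,8]
R5: Y=0.001504 on G[1,3]
R6: Y=0.08065 on G[5,2]
I1: z[1]−=0.22, z[0]+=0.22
C1: Y=0.000 on G[1,6]
R7: Y=0.9174 on G[5,3]
R8: Y=0.03268 on G[2,6]
R9: Y=0.01642 on G[6,5]
I2: z[4]−=0.00124, z[7]+=0.00124
L1: row V3−V0=0, i_L1 at 3,0
R10: Y=0.06849 on G[7,8]
R11: Y=0.01335 on G[2,3]
L2: row V0−V5=0, i_L2 at 0,5
C2: Y=0.000 on G[4,1]
R12: Y=0.004926 on G[1,2]
R13: Y=0.5051 on G[8,7]
R14: Y=0.0002342 on G[8,5]
V1: row V2−V5=42.8, i_V1 at 2,5
solve → V1=-1.425, V2=42.80, V3=0.000, V4=-0.006107, V5=0.000, V6=28.49, V7=0.001858, V8=0.001836
aux → i_L1=0.5693, i_L2=0.7893, i_V1=-4.709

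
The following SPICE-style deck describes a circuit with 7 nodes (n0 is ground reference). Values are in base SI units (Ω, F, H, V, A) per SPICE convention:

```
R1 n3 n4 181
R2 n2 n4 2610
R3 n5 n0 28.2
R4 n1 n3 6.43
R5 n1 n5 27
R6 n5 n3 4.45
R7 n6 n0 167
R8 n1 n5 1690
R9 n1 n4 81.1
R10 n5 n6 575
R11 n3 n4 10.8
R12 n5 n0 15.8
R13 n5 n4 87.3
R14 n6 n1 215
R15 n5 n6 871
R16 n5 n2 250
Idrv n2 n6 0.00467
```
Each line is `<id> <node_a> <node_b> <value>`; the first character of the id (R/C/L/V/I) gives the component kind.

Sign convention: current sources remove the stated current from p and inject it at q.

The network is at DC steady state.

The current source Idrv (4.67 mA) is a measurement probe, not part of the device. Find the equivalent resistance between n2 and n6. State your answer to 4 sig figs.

R_eq = 304.8 Ω

Element admittances at DC:
  Y(R1) = 0.005525 S between n3,n4
  Y(R2) = 0.0003831 S between n2,n4
  Y(R3) = 0.03546 S between n5,n0
  Y(R4) = 0.1555 S between n1,n3
  Y(R5) = 0.03704 S between n1,n5
  Y(R6) = 0.2247 S between n5,n3
  Y(R7) = 0.005988 S between n6,n0
  Y(R8) = 0.0005917 S between n1,n5
  Y(R9) = 0.01233 S between n1,n4
  Y(R10) = 0.001739 S between n5,n6
  Y(R11) = 0.09259 S between n3,n4
  Y(R12) = 0.06329 S between n5,n0
  Y(R13) = 0.01145 S between n5,n4
  Y(R14) = 0.004651 S between n6,n1
  Y(R15) = 0.001148 S between n5,n6
  Y(R16) = 0.004000 S between n5,n2
  Idrv: injects 0.00467 A into n6 (from n2)
Assemble and solve the 6×6 MNA system:
  V(n1)=-0.009866  V(n2)=-1.086  V(n3)=-0.01690  V(n4)=-0.01987  V(n5)=-0.02046  V(n6)=0.3375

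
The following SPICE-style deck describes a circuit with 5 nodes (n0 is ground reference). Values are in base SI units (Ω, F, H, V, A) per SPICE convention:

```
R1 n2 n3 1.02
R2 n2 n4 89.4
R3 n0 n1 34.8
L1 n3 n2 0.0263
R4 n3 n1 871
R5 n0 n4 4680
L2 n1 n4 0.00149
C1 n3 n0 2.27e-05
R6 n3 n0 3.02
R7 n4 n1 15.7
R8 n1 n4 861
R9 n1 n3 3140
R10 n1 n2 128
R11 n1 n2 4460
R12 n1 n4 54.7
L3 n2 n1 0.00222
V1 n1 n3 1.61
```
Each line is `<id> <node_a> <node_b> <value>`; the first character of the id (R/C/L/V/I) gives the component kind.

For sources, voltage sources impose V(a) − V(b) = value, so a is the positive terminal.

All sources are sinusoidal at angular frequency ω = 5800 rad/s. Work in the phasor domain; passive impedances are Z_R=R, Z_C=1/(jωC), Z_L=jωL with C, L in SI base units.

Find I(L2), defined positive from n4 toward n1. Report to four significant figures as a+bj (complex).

Apply KCL at each of the 4 non-ground nodes and solve the resulting linear system.
Node n1: branches {R3, R4, L2, R7, R8, R9, R10, R11, R12, L3, V1} → V_1 = 1.496+0.04179j
Node n2: branches {R1, R2, L1, R10, R11, L3} → V_2 = -0.07358-0.08099j
Node n3: branches {R1, L1, R4, C1, R6, R9, V1} → V_3 = -0.1141+0.04179j
Node n4: branches {R2, R5, L2, R7, R8, R12} → V_4 = 1.427-0.05671j
Source currents: i(V1)=-0.08459+0.1194j

-0.01140+0.007929j A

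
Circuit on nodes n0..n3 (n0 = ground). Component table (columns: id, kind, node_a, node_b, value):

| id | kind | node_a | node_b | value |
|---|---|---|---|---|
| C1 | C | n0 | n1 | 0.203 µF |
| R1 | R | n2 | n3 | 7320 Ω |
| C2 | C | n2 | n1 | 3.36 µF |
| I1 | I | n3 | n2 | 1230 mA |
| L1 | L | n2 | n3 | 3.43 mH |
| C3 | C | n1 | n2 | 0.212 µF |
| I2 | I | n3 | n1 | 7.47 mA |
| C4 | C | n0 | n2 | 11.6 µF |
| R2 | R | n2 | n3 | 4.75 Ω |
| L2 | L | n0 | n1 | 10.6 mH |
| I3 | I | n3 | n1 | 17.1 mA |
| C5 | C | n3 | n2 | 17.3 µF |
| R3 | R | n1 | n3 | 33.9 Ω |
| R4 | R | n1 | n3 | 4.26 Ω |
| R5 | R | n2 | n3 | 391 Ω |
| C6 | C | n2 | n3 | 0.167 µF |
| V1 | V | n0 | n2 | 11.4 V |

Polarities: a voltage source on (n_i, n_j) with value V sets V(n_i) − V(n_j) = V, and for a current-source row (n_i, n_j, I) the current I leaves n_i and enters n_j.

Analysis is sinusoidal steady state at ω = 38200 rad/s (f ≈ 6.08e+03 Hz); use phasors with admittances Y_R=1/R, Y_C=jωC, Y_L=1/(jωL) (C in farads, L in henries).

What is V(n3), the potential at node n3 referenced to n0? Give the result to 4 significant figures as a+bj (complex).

Element admittances at ω=38200 rad/s:
  Y(C1) = 0.000+0.007755j S between n0,n1
  Y(R1) = 0.0001366+0.000j S between n2,n3
  Y(C2) = 0.000+0.1284j S between n2,n1
  I1: injects 1.23 A into n2 (from n3)
  Y(L1) = 0.000-0.007632j S between n2,n3
  Y(C3) = 0.000+0.008098j S between n1,n2
  I2: injects 0.00747 A into n1 (from n3)
  Y(C4) = 0.000+0.4431j S between n0,n2
  Y(R2) = 0.2105+0.000j S between n2,n3
  Y(L2) = 0.000-0.002470j S between n0,n1
  I3: injects 0.0171 A into n1 (from n3)
  Y(C5) = 0.000+0.6609j S between n3,n2
  Y(R3) = 0.02950+0.000j S between n1,n3
  Y(R4) = 0.2347+0.000j S between n1,n3
  Y(R5) = 0.002558+0.000j S between n2,n3
  Y(C6) = 0.000+0.006379j S between n2,n3
  V1: constraint V(n0)−V(n2) = 11.4
Assemble and solve the 4×4 MNA system:
  V(n1)=-11.00+1.424j  V(n2)=-11.40+0.000j  V(n3)=-11.85+1.413j
  i(V1)=-0.007524-5.110j

-11.85+1.413j V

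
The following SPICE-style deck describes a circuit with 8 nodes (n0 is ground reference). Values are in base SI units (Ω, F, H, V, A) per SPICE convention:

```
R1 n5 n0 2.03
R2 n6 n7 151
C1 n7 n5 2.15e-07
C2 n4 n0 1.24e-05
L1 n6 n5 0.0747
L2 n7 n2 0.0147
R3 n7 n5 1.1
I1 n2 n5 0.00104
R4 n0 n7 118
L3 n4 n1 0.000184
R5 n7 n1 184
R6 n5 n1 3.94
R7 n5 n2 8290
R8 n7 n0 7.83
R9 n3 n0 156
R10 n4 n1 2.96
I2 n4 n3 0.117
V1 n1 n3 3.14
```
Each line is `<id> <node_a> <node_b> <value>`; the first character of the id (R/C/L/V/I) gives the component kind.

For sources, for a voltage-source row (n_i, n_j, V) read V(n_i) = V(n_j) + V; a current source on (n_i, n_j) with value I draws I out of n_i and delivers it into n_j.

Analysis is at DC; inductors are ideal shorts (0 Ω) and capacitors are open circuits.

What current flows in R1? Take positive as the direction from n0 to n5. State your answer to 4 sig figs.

Element admittances at DC:
  Y(R1) = 0.4926 S between n5,n0
  Y(R2) = 0.006623 S between n6,n7
  Y(C1) = 0.000 S between n7,n5
  Y(C2) = 0.000 S between n4,n0
  L1: short n6↔n5 (DC inductor)
  L2: short n7↔n2 (DC inductor)
  Y(R3) = 0.9091 S between n7,n5
  I1: injects 0.00104 A into n5 (from n2)
  Y(R4) = 0.008475 S between n0,n7
  L3: short n4↔n1 (DC inductor)
  Y(R5) = 0.005435 S between n7,n1
  Y(R6) = 0.2538 S between n5,n1
  Y(R7) = 0.0001206 S between n5,n2
  Y(R8) = 0.1277 S between n7,n0
  Y(R9) = 0.006410 S between n3,n0
  Y(R10) = 0.3378 S between n4,n1
  I2: injects 0.117 A into n3 (from n4)
  V1: constraint V(n1)−V(n3) = 3.14
Assemble and solve the 11×11 MNA system:
  V(n1)=0.1068  V(n2)=0.02723  V(n3)=-3.033  V(n4)=0.1068  V(n5)=0.03194  V(n6)=0.03194  V(n7)=0.02723
  i(L1)=-3.121e-05  i(L2)=0.001039  i(L3)=-0.1170  i(V1)=-0.1364

-0.01573 A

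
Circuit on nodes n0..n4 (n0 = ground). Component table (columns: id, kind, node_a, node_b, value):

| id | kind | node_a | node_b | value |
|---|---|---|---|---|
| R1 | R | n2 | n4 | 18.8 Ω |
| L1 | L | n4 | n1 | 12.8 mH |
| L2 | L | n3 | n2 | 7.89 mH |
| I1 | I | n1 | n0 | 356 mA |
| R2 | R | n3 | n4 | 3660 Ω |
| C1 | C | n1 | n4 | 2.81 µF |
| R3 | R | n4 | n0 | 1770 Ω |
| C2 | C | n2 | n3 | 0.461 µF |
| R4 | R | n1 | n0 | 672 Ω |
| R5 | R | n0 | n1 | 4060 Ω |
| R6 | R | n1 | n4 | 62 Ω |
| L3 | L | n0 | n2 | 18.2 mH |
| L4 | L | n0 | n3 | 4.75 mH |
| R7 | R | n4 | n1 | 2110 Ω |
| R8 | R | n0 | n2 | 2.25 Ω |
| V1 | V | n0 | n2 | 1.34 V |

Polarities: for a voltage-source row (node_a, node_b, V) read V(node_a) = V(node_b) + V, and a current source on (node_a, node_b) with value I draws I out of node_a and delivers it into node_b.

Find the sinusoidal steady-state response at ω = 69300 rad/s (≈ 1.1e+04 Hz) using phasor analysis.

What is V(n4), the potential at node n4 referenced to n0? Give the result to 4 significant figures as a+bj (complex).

-7.664-0.05426j V

Element admittances at ω=69300 rad/s:
  Y(R1) = 0.05319+0.000j S between n2,n4
  Y(L1) = 0.000-0.001127j S between n4,n1
  Y(L2) = 0.000-0.001829j S between n3,n2
  I1: injects 0.356 A into n0 (from n1)
  Y(R2) = 0.0002732+0.000j S between n3,n4
  Y(C1) = 0.000+0.1947j S between n1,n4
  Y(R3) = 0.0005650+0.000j S between n4,n0
  Y(C2) = 0.000+0.03195j S between n2,n3
  Y(R4) = 0.001488+0.000j S between n1,n0
  Y(R5) = 0.0002463+0.000j S between n0,n1
  Y(R6) = 0.01613+0.000j S between n1,n4
  Y(L3) = 0.000-0.0007929j S between n0,n2
  Y(L4) = 0.000-0.003038j S between n0,n3
  Y(R7) = 0.0004739+0.000j S between n4,n1
  Y(R8) = 0.4444+0.000j S between n0,n2
  V1: constraint V(n0)−V(n2) = 1.34
Assemble and solve the 5×5 MNA system:
  V(n1)=-7.830+1.700j  V(n2)=-1.340+0.000j  V(n3)=-1.491+0.06228j  V(n4)=-7.664-0.05426j
  i(V1)=-0.2573+0.008512j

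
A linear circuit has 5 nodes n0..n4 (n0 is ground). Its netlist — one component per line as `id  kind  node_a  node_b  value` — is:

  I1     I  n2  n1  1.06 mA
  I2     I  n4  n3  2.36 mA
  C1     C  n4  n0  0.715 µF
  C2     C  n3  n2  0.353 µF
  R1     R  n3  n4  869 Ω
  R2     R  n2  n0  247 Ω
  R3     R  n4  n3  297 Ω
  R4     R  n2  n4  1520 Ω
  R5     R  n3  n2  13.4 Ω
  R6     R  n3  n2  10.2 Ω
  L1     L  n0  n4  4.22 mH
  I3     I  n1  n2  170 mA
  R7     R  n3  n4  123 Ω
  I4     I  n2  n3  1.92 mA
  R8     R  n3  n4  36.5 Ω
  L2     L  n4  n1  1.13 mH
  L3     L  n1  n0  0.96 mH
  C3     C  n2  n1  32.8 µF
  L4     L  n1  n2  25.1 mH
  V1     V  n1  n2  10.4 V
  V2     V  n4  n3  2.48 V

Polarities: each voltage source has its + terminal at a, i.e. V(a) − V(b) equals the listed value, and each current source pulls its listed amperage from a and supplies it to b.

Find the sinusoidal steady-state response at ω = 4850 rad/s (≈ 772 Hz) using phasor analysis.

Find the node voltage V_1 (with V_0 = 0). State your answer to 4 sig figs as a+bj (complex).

0.5437+0.8347j V

MNA unknowns: 4 node voltages V₁..V_4 plus 2 source currents (V1, V2)
I1: z[2]−=0.00106, z[1]+=0.00106
I2: z[4]−=0.00236, z[3]+=0.00236
C1: Y=0.000+0.003468j on G[4,0]
C2: Y=0.000+0.001712j on G[3,2]
R1: Y=0.001151+0.000j on G[3,4]
R2: Y=0.004049+0.000j on G[2,0]
R3: Y=0.003367+0.000j on G[4,3]
R4: Y=0.0006579+0.000j on G[2,4]
R5: Y=0.07463+0.000j on G[3,2]
R6: Y=0.09804+0.000j on G[3,2]
L1: Y=0.000-0.04886j on G[0,4]
I3: z[1]−=0.17, z[2]+=0.17
R7: Y=0.008130+0.000j on G[3,4]
I4: z[2]−=0.00192, z[3]+=0.00192
R8: Y=0.02740+0.000j on G[3,4]
L2: Y=0.000-0.1825j on G[4,1]
L3: Y=0.000-0.2148j on G[1,0]
C3: Y=0.000+0.1591j on G[2,1]
L4: Y=0.000-0.008215j on G[1,2]
V1: row V1−V2=10.4, i_V1 at 1,2
V2: row V4−V3=2.48, i_V2 at 4,3
solve → V1=0.5437+0.8347j, V2=-9.856+0.8347j, V3=-4.978-3.070j, V4=-2.498-3.070j
aux → i_V1=-1.061-0.8972j, i_V2=0.7454-0.6659j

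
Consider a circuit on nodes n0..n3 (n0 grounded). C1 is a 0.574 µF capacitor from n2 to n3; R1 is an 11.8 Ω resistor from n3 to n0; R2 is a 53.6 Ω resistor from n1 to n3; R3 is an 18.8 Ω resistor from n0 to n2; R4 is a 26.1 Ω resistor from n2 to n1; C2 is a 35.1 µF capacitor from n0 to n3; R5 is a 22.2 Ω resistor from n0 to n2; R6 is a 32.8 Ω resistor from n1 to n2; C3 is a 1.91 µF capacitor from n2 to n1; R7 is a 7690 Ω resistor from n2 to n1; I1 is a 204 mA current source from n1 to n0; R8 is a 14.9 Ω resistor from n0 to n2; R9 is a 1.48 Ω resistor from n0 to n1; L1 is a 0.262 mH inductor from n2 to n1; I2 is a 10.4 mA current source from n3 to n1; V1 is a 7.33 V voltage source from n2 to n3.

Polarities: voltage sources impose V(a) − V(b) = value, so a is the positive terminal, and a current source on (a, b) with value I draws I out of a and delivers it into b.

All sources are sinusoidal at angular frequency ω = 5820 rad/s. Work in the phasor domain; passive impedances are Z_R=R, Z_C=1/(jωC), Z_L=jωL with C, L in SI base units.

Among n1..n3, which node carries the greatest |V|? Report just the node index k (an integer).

3

MNA unknowns: 3 node voltages V₁..V_3 plus 1 source current (V1)
C1: Y=0.000+0.003341j on G[2,3]
R1: Y=0.08475+0.000j on G[3,0]
R2: Y=0.01866+0.000j on G[1,3]
R3: Y=0.05319+0.000j on G[0,2]
R4: Y=0.03831+0.000j on G[2,1]
C2: Y=0.000+0.2043j on G[0,3]
R5: Y=0.04505+0.000j on G[0,2]
R6: Y=0.03049+0.000j on G[1,2]
C3: Y=0.000+0.01112j on G[2,1]
R7: Y=0.0001300+0.000j on G[2,1]
I1: z[1]−=0.204, z[0]+=0.204
R8: Y=0.06711+0.000j on G[0,2]
R9: Y=0.6757+0.000j on G[0,1]
L1: Y=0.000-0.6558j on G[2,1]
I2: z[3]−=0.0104, z[1]+=0.0104
V1: row V2−V3=7.33, i_V1 at 2,3
solve → V1=1.298+0.9612j, V2=0.5585+2.934j, V3=-6.771+2.934j
aux → i_V1=-1.313-1.122j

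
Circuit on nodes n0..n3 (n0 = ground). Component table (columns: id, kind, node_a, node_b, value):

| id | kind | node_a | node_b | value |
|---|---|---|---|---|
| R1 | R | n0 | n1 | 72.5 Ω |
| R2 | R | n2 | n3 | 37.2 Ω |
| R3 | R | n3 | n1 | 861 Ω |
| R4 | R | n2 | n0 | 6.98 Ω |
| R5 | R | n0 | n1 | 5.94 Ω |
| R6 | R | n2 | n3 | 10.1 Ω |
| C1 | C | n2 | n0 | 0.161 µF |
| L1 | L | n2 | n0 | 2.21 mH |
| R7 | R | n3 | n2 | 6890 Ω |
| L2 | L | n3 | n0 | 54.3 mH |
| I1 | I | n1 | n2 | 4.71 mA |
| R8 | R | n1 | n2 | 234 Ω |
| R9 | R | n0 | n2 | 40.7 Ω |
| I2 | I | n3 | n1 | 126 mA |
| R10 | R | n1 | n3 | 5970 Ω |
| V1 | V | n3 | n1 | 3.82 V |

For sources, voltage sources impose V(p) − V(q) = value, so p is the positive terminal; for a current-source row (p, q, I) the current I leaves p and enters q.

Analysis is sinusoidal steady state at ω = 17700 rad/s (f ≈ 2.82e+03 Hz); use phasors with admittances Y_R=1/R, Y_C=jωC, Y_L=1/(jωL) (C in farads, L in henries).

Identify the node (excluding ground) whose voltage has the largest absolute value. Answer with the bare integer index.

3

Apply KCL at each of the 3 non-ground nodes and solve the resulting linear system.
Node n1: branches {R1, R3, R5, I1, R8, I2, R10, V1} → V_1 = -1.076+0.05593j
Node n2: branches {R2, R4, R6, C1, L1, R7, I1, R8, R9} → V_2 = 1.152+0.1122j
Node n3: branches {R2, R3, R6, R7, L2, I2, R10, V1} → V_3 = 2.744+0.05593j
Source currents: i(V1)=-0.3318+0.009948j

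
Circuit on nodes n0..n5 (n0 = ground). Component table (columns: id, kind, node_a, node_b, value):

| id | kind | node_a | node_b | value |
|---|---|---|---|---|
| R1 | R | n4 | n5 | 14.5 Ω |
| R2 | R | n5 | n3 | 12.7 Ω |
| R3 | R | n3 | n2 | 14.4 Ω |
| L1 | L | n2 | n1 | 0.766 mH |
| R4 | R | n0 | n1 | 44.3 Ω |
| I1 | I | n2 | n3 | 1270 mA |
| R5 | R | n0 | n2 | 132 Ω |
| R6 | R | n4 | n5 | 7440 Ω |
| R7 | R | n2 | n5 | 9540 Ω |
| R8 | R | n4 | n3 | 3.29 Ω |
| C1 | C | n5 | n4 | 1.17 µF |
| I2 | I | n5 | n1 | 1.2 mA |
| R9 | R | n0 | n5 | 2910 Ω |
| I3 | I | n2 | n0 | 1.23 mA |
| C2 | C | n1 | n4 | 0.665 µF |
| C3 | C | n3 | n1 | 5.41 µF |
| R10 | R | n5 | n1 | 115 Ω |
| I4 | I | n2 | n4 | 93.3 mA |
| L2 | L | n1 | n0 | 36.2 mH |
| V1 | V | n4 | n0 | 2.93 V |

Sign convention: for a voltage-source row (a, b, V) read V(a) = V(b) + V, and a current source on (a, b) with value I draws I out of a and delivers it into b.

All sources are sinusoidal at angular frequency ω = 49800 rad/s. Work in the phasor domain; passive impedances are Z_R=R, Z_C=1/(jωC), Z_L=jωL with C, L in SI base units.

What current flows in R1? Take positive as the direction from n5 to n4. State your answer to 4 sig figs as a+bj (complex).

-0.002666+0.002478j A

Apply KCL at each of the 5 non-ground nodes and solve the resulting linear system.
Node n1: branches {L1, R4, I2, C2, C3, R10, L2} → V_1 = 4.159+0.8863j
Node n2: branches {R3, L1, I1, R5, R7, I3, I4} → V_2 = -12.93-5.851j
Node n3: branches {R2, R3, I1, R8, C3} → V_3 = 2.740-0.04705j
Node n4: branches {R1, R6, R8, C1, C2, I4, V1} → V_4 = 2.930+0.000j
Node n5: branches {R1, R2, R6, R7, C1, I2, R9, R10} → V_5 = 2.891+0.03593j
Source currents: i(V1)=0.001379+0.02662j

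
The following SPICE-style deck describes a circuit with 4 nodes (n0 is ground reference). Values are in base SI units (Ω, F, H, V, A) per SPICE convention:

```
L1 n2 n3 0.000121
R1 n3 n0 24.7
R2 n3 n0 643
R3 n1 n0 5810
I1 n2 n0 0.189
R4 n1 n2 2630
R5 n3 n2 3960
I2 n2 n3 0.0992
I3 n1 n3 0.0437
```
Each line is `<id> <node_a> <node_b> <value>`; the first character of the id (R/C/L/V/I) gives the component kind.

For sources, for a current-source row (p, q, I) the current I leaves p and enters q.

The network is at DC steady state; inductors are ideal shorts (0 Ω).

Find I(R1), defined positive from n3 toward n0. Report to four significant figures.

-0.1684 A

Apply KCL at each of the 3 non-ground nodes and solve the resulting linear system.
Node n1: branches {R3, R4, I3} → V_1 = -81.98
Node n2: branches {L1, I1, R4, R5, I2} → V_2 = -4.160
Node n3: branches {L1, R1, R2, R5, I2, I3} → V_3 = -4.160
Source currents: i(L1)=-0.3178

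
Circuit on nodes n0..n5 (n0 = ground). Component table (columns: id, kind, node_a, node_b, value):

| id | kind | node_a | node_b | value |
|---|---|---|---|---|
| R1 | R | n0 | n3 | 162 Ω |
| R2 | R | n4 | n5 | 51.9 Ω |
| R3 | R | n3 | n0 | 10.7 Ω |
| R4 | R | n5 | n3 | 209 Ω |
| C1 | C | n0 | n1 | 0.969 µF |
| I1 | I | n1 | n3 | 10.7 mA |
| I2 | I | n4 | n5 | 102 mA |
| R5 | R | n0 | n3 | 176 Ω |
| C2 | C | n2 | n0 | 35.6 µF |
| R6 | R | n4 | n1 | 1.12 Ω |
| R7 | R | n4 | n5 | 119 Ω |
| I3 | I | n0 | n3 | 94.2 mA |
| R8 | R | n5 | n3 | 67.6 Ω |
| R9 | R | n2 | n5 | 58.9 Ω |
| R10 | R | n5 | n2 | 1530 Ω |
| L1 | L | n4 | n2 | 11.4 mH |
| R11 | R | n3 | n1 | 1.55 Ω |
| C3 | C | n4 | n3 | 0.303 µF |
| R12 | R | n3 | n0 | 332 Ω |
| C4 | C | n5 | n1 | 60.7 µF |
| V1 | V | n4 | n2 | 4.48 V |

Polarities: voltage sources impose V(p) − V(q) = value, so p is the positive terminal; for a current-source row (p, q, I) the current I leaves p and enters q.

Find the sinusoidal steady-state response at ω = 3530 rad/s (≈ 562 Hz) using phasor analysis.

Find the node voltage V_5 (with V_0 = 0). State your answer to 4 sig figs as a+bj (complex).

Apply KCL at each of the 5 non-ground nodes and solve the resulting linear system.
Node n1: branches {C1, I1, R6, R11, C4} → V_1 = 3.106+1.478j
Node n2: branches {C2, R9, R10, L1, V1} → V_2 = -1.178+1.630j
Node n3: branches {R1, R3, R4, I1, R5, I3, R8, R11, C3, R12} → V_3 = 2.807+1.269j
Node n4: branches {R2, I2, R6, R7, L1, C3, V1} → V_4 = 3.302+1.630j
Node n5: branches {R2, R4, I2, R7, R8, R9, R10, C4} → V_5 = 3.151+1.370j
Source currents: i(V1)=-0.2811-0.03213j

3.151+1.370j V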